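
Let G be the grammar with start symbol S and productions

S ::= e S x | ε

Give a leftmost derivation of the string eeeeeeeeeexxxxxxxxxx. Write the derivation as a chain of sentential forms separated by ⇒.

S ⇒ eSx   [S ::= e S x]
eSx ⇒ eeSxx   [S ::= e S x]
eeSxx ⇒ eeeSxxx   [S ::= e S x]
eeeSxxx ⇒ eeeeSxxxx   [S ::= e S x]
eeeeSxxxx ⇒ eeeeeSxxxxx   [S ::= e S x]
eeeeeSxxxxx ⇒ eeeeeeSxxxxxx   [S ::= e S x]
eeeeeeSxxxxxx ⇒ eeeeeeeSxxxxxxx   [S ::= e S x]
eeeeeeeSxxxxxxx ⇒ eeeeeeeeSxxxxxxxx   [S ::= e S x]
eeeeeeeeSxxxxxxxx ⇒ eeeeeeeeeSxxxxxxxxx   [S ::= e S x]
eeeeeeeeeSxxxxxxxxx ⇒ eeeeeeeeeeSxxxxxxxxxx   [S ::= e S x]
eeeeeeeeeeSxxxxxxxxxx ⇒ eeeeeeeeeexxxxxxxxxx   [S ::= ε]

S⇒eSx⇒eeSxx⇒eeeSxxx⇒eeeeSxxxx⇒eeeeeSxxxxx⇒eeeeeeSxxxxxx⇒eeeeeeeSxxxxxxx⇒eeeeeeeeSxxxxxxxx⇒eeeeeeeeeSxxxxxxxxx⇒eeeeeeeeeeSxxxxxxxxxx⇒eeeeeeeeeexxxxxxxxxx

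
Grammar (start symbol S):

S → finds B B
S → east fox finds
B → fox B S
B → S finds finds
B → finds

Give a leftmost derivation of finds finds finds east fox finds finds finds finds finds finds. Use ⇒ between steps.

S ⇒ finds B B ⇒ finds finds B ⇒ finds finds S finds finds ⇒ finds finds finds B B finds finds ⇒ finds finds finds S finds finds B finds finds ⇒ finds finds finds east fox finds finds finds B finds finds ⇒ finds finds finds east fox finds finds finds finds finds finds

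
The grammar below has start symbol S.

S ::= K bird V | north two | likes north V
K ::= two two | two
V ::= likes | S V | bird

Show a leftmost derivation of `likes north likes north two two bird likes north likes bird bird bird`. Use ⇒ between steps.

S ⇒ likes north V ⇒ likes north S V ⇒ likes north likes north V V ⇒ likes north likes north S V V ⇒ likes north likes north K bird V V V ⇒ likes north likes north two two bird V V V ⇒ likes north likes north two two bird S V V V ⇒ likes north likes north two two bird likes north V V V V ⇒ likes north likes north two two bird likes north likes V V V ⇒ likes north likes north two two bird likes north likes bird V V ⇒ likes north likes north two two bird likes north likes bird bird V ⇒ likes north likes north two two bird likes north likes bird bird bird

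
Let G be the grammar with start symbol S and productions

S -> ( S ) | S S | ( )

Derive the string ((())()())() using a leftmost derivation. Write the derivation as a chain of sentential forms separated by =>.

S=>SS=>(S)S=>(SS)S=>(SSS)S=>((S)SS)S=>((())SS)S=>((())()S)S=>((())()())S=>((())()())()

S => SS   [S -> S S]
SS => (S)S   [S -> ( S )]
(S)S => (SS)S   [S -> S S]
(SS)S => (SSS)S   [S -> S S]
(SSS)S => ((S)SS)S   [S -> ( S )]
((S)SS)S => ((())SS)S   [S -> ( )]
((())SS)S => ((())()S)S   [S -> ( )]
((())()S)S => ((())()())S   [S -> ( )]
((())()())S => ((())()())()   [S -> ( )]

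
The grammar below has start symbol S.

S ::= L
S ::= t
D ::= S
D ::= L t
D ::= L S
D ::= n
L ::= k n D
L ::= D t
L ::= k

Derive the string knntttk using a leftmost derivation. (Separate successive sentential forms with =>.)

S => L => knD => knLS => knDtS => knLttS => knDtttS => knntttS => knntttL => knntttk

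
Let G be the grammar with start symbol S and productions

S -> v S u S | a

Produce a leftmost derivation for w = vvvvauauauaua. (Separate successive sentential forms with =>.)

S => vSuS   [S -> v S u S]
vSuS => vvSuSuS   [S -> v S u S]
vvSuSuS => vvvSuSuSuS   [S -> v S u S]
vvvSuSuSuS => vvvvSuSuSuSuS   [S -> v S u S]
vvvvSuSuSuSuS => vvvvauSuSuSuS   [S -> a]
vvvvauSuSuSuS => vvvvauauSuSuS   [S -> a]
vvvvauauSuSuS => vvvvauauauSuS   [S -> a]
vvvvauauauSuS => vvvvauauauauS   [S -> a]
vvvvauauauauS => vvvvauauauaua   [S -> a]

S => vSuS => vvSuSuS => vvvSuSuSuS => vvvvSuSuSuSuS => vvvvauSuSuSuS => vvvvauauSuSuS => vvvvauauauSuS => vvvvauauauauS => vvvvauauauaua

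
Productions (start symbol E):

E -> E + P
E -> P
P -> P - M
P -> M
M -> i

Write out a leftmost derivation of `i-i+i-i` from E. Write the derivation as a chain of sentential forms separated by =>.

E => E+P => P+P => P-M+P => M-M+P => i-M+P => i-i+P => i-i+P-M => i-i+M-M => i-i+i-M => i-i+i-i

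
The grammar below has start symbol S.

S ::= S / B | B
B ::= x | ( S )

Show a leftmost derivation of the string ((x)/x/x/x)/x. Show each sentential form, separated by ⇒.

S ⇒ S/B ⇒ B/B ⇒ (S)/B ⇒ (S/B)/B ⇒ (S/B/B)/B ⇒ (S/B/B/B)/B ⇒ (B/B/B/B)/B ⇒ ((S)/B/B/B)/B ⇒ ((B)/B/B/B)/B ⇒ ((x)/B/B/B)/B ⇒ ((x)/x/B/B)/B ⇒ ((x)/x/x/B)/B ⇒ ((x)/x/x/x)/B ⇒ ((x)/x/x/x)/x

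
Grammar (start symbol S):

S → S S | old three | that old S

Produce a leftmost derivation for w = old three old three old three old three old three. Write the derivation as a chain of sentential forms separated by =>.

S => S S => S S S => S S S S => old three S S S => old three S S S S => old three old three S S S => old three old three old three S S => old three old three old three old three S => old three old three old three old three old three

S => S S   [S → S S]
S S => S S S   [S → S S]
S S S => S S S S   [S → S S]
S S S S => old three S S S   [S → old three]
old three S S S => old three S S S S   [S → S S]
old three S S S S => old three old three S S S   [S → old three]
old three old three S S S => old three old three old three S S   [S → old three]
old three old three old three S S => old three old three old three old three S   [S → old three]
old three old three old three old three S => old three old three old three old three old three   [S → old three]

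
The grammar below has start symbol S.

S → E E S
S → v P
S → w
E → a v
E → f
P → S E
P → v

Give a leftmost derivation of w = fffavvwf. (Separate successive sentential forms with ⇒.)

S ⇒ EES ⇒ fES ⇒ ffS ⇒ ffEES ⇒ fffES ⇒ fffavS ⇒ fffavvP ⇒ fffavvSE ⇒ fffavvwE ⇒ fffavvwf

S ⇒ EES   [S → E E S]
EES ⇒ fES   [E → f]
fES ⇒ ffS   [E → f]
ffS ⇒ ffEES   [S → E E S]
ffEES ⇒ fffES   [E → f]
fffES ⇒ fffavS   [E → a v]
fffavS ⇒ fffavvP   [S → v P]
fffavvP ⇒ fffavvSE   [P → S E]
fffavvSE ⇒ fffavvwE   [S → w]
fffavvwE ⇒ fffavvwf   [E → f]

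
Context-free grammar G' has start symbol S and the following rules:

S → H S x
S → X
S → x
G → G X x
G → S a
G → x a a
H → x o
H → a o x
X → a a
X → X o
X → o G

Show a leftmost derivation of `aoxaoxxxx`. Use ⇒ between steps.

S ⇒ HSx   [S → H S x]
HSx ⇒ aoxSx   [H → a o x]
aoxSx ⇒ aoxHSxx   [S → H S x]
aoxHSxx ⇒ aoxaoxSxx   [H → a o x]
aoxaoxSxx ⇒ aoxaoxxxx   [S → x]

S⇒HSx⇒aoxSx⇒aoxHSxx⇒aoxaoxSxx⇒aoxaoxxxx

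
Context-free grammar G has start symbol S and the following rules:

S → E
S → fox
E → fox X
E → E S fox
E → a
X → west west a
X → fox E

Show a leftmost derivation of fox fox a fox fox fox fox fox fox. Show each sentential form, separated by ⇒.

S ⇒ E   [S → E]
E ⇒ fox X   [E → fox X]
fox X ⇒ fox fox E   [X → fox E]
fox fox E ⇒ fox fox E S fox   [E → E S fox]
fox fox E S fox ⇒ fox fox E S fox S fox   [E → E S fox]
fox fox E S fox S fox ⇒ fox fox E S fox S fox S fox   [E → E S fox]
fox fox E S fox S fox S fox ⇒ fox fox a S fox S fox S fox   [E → a]
fox fox a S fox S fox S fox ⇒ fox fox a fox fox S fox S fox   [S → fox]
fox fox a fox fox S fox S fox ⇒ fox fox a fox fox fox fox S fox   [S → fox]
fox fox a fox fox fox fox S fox ⇒ fox fox a fox fox fox fox fox fox   [S → fox]

S ⇒ E ⇒ fox X ⇒ fox fox E ⇒ fox fox E S fox ⇒ fox fox E S fox S fox ⇒ fox fox E S fox S fox S fox ⇒ fox fox a S fox S fox S fox ⇒ fox fox a fox fox S fox S fox ⇒ fox fox a fox fox fox fox S fox ⇒ fox fox a fox fox fox fox fox fox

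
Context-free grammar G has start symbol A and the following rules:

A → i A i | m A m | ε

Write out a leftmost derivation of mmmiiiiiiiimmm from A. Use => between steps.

A=>mAm=>mmAmm=>mmmAmmm=>mmmiAimmm=>mmmiiAiimmm=>mmmiiiAiiimmm=>mmmiiiiAiiiimmm=>mmmiiiiiiiimmm

A => mAm   [A → m A m]
mAm => mmAmm   [A → m A m]
mmAmm => mmmAmmm   [A → m A m]
mmmAmmm => mmmiAimmm   [A → i A i]
mmmiAimmm => mmmiiAiimmm   [A → i A i]
mmmiiAiimmm => mmmiiiAiiimmm   [A → i A i]
mmmiiiAiiimmm => mmmiiiiAiiiimmm   [A → i A i]
mmmiiiiAiiiimmm => mmmiiiiiiiimmm   [A → ε]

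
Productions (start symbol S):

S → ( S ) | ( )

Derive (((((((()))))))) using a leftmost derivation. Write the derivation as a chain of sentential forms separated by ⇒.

S ⇒ (S) ⇒ ((S)) ⇒ (((S))) ⇒ ((((S)))) ⇒ (((((S))))) ⇒ ((((((S)))))) ⇒ (((((((S))))))) ⇒ (((((((())))))))

S ⇒ (S)   [S → ( S )]
(S) ⇒ ((S))   [S → ( S )]
((S)) ⇒ (((S)))   [S → ( S )]
(((S))) ⇒ ((((S))))   [S → ( S )]
((((S)))) ⇒ (((((S)))))   [S → ( S )]
(((((S))))) ⇒ ((((((S))))))   [S → ( S )]
((((((S)))))) ⇒ (((((((S)))))))   [S → ( S )]
(((((((S))))))) ⇒ (((((((())))))))   [S → ( )]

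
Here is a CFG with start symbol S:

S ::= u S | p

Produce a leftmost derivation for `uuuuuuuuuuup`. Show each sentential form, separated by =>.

S => uS   [S ::= u S]
uS => uuS   [S ::= u S]
uuS => uuuS   [S ::= u S]
uuuS => uuuuS   [S ::= u S]
uuuuS => uuuuuS   [S ::= u S]
uuuuuS => uuuuuuS   [S ::= u S]
uuuuuuS => uuuuuuuS   [S ::= u S]
uuuuuuuS => uuuuuuuuS   [S ::= u S]
uuuuuuuuS => uuuuuuuuuS   [S ::= u S]
uuuuuuuuuS => uuuuuuuuuuS   [S ::= u S]
uuuuuuuuuuS => uuuuuuuuuuuS   [S ::= u S]
uuuuuuuuuuuS => uuuuuuuuuuup   [S ::= p]

S => uS => uuS => uuuS => uuuuS => uuuuuS => uuuuuuS => uuuuuuuS => uuuuuuuuS => uuuuuuuuuS => uuuuuuuuuuS => uuuuuuuuuuuS => uuuuuuuuuuup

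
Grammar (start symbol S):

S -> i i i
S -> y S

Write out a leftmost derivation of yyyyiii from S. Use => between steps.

S => yS => yyS => yyyS => yyyyS => yyyyiii

S => yS   [S -> y S]
yS => yyS   [S -> y S]
yyS => yyyS   [S -> y S]
yyyS => yyyyS   [S -> y S]
yyyyS => yyyyiii   [S -> i i i]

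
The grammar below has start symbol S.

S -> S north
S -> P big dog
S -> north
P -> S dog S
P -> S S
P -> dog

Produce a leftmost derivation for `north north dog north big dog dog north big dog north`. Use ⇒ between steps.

S ⇒ S north ⇒ P big dog north ⇒ S dog S big dog north ⇒ P big dog dog S big dog north ⇒ S dog S big dog dog S big dog north ⇒ S north dog S big dog dog S big dog north ⇒ north north dog S big dog dog S big dog north ⇒ north north dog north big dog dog S big dog north ⇒ north north dog north big dog dog north big dog north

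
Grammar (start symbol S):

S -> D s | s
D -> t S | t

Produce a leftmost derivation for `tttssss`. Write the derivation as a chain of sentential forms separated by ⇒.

S ⇒ Ds ⇒ tSs ⇒ tDss ⇒ ttSss ⇒ ttDsss ⇒ tttSsss ⇒ tttssss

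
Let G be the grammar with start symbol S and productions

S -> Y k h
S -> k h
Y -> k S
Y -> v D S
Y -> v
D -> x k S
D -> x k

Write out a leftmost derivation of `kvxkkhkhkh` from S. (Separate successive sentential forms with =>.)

S => Ykh => kSkh => kYkhkh => kvDSkhkh => kvxkSkhkh => kvxkkhkhkh

S => Ykh   [S -> Y k h]
Ykh => kSkh   [Y -> k S]
kSkh => kYkhkh   [S -> Y k h]
kYkhkh => kvDSkhkh   [Y -> v D S]
kvDSkhkh => kvxkSkhkh   [D -> x k]
kvxkSkhkh => kvxkkhkhkh   [S -> k h]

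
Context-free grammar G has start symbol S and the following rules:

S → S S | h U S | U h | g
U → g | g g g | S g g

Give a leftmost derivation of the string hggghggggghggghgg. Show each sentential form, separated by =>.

S => hUS   [S → h U S]
hUS => hSggS   [U → S g g]
hSggS => hUhggS   [S → U h]
hUhggS => hSgghggS   [U → S g g]
hSgghggS => hggghggS   [S → g]
hggghggS => hggghggSS   [S → S S]
hggghggSS => hggghggSSS   [S → S S]
hggghggSSS => hggghggUhSS   [S → U h]
hggghggUhSS => hggghggggghSS   [U → g g g]
hggghggggghSS => hggghggggghSSS   [S → S S]
hggghggggghSSS => hggghggggghUhSS   [S → U h]
hggghggggghUhSS => hggghggggghggghSS   [U → g g g]
hggghggggghggghSS => hggghggggghggghgS   [S → g]
hggghggggghggghgS => hggghggggghggghgg   [S → g]

S=>hUS=>hSggS=>hUhggS=>hSgghggS=>hggghggS=>hggghggSS=>hggghggSSS=>hggghggUhSS=>hggghggggghSS=>hggghggggghSSS=>hggghggggghUhSS=>hggghggggghggghSS=>hggghggggghggghgS=>hggghggggghggghgg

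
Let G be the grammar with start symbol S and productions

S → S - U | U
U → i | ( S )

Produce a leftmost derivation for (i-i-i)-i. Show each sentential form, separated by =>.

S => S-U   [S → S - U]
S-U => U-U   [S → U]
U-U => (S)-U   [U → ( S )]
(S)-U => (S-U)-U   [S → S - U]
(S-U)-U => (S-U-U)-U   [S → S - U]
(S-U-U)-U => (U-U-U)-U   [S → U]
(U-U-U)-U => (i-U-U)-U   [U → i]
(i-U-U)-U => (i-i-U)-U   [U → i]
(i-i-U)-U => (i-i-i)-U   [U → i]
(i-i-i)-U => (i-i-i)-i   [U → i]

S => S-U => U-U => (S)-U => (S-U)-U => (S-U-U)-U => (U-U-U)-U => (i-U-U)-U => (i-i-U)-U => (i-i-i)-U => (i-i-i)-i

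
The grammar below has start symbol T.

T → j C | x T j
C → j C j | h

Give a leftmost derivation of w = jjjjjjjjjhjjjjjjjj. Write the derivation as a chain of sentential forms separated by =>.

T => jC => jjCj => jjjCjj => jjjjCjjj => jjjjjCjjjj => jjjjjjCjjjjj => jjjjjjjCjjjjjj => jjjjjjjjCjjjjjjj => jjjjjjjjjCjjjjjjjj => jjjjjjjjjhjjjjjjjj

T => jC   [T → j C]
jC => jjCj   [C → j C j]
jjCj => jjjCjj   [C → j C j]
jjjCjj => jjjjCjjj   [C → j C j]
jjjjCjjj => jjjjjCjjjj   [C → j C j]
jjjjjCjjjj => jjjjjjCjjjjj   [C → j C j]
jjjjjjCjjjjj => jjjjjjjCjjjjjj   [C → j C j]
jjjjjjjCjjjjjj => jjjjjjjjCjjjjjjj   [C → j C j]
jjjjjjjjCjjjjjjj => jjjjjjjjjCjjjjjjjj   [C → j C j]
jjjjjjjjjCjjjjjjjj => jjjjjjjjjhjjjjjjjj   [C → h]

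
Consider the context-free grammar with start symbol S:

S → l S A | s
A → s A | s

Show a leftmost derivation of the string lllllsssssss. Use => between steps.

S => lSA => llSAA => lllSAAA => llllSAAAA => lllllSAAAAA => lllllsAAAAA => lllllssAAAAA => lllllsssAAAA => lllllssssAAA => lllllsssssAA => lllllssssssA => lllllsssssss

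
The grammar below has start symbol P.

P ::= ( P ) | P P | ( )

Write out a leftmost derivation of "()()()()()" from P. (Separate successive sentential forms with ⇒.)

P ⇒ PP ⇒ PPP ⇒ PPPP ⇒ PPPPP ⇒ ()PPPP ⇒ ()()PPP ⇒ ()()()PP ⇒ ()()()()P ⇒ ()()()()()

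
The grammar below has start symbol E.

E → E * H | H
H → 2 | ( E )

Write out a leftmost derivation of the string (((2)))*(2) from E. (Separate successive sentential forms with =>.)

E => E*H   [E → E * H]
E*H => H*H   [E → H]
H*H => (E)*H   [H → ( E )]
(E)*H => (H)*H   [E → H]
(H)*H => ((E))*H   [H → ( E )]
((E))*H => ((H))*H   [E → H]
((H))*H => (((E)))*H   [H → ( E )]
(((E)))*H => (((H)))*H   [E → H]
(((H)))*H => (((2)))*H   [H → 2]
(((2)))*H => (((2)))*(E)   [H → ( E )]
(((2)))*(E) => (((2)))*(H)   [E → H]
(((2)))*(H) => (((2)))*(2)   [H → 2]

E=>E*H=>H*H=>(E)*H=>(H)*H=>((E))*H=>((H))*H=>(((E)))*H=>(((H)))*H=>(((2)))*H=>(((2)))*(E)=>(((2)))*(H)=>(((2)))*(2)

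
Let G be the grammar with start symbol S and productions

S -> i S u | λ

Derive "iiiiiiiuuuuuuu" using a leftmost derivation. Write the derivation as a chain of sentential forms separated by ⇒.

S⇒iSu⇒iiSuu⇒iiiSuuu⇒iiiiSuuuu⇒iiiiiSuuuuu⇒iiiiiiSuuuuuu⇒iiiiiiiSuuuuuuu⇒iiiiiiiuuuuuuu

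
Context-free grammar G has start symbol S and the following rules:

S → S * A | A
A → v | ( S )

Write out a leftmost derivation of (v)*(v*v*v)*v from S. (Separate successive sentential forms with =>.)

S => S*A => S*A*A => A*A*A => (S)*A*A => (A)*A*A => (v)*A*A => (v)*(S)*A => (v)*(S*A)*A => (v)*(S*A*A)*A => (v)*(A*A*A)*A => (v)*(v*A*A)*A => (v)*(v*v*A)*A => (v)*(v*v*v)*A => (v)*(v*v*v)*v

S => S*A   [S → S * A]
S*A => S*A*A   [S → S * A]
S*A*A => A*A*A   [S → A]
A*A*A => (S)*A*A   [A → ( S )]
(S)*A*A => (A)*A*A   [S → A]
(A)*A*A => (v)*A*A   [A → v]
(v)*A*A => (v)*(S)*A   [A → ( S )]
(v)*(S)*A => (v)*(S*A)*A   [S → S * A]
(v)*(S*A)*A => (v)*(S*A*A)*A   [S → S * A]
(v)*(S*A*A)*A => (v)*(A*A*A)*A   [S → A]
(v)*(A*A*A)*A => (v)*(v*A*A)*A   [A → v]
(v)*(v*A*A)*A => (v)*(v*v*A)*A   [A → v]
(v)*(v*v*A)*A => (v)*(v*v*v)*A   [A → v]
(v)*(v*v*v)*A => (v)*(v*v*v)*v   [A → v]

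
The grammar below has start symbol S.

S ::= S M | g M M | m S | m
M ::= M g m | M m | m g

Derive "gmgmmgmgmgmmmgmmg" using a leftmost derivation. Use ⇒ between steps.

S ⇒ SM   [S ::= S M]
SM ⇒ gMMM   [S ::= g M M]
gMMM ⇒ gMmMM   [M ::= M m]
gMmMM ⇒ gMgmmMM   [M ::= M g m]
gMgmmMM ⇒ gMgmgmmMM   [M ::= M g m]
gMgmgmmMM ⇒ gMgmgmgmmMM   [M ::= M g m]
gMgmgmgmmMM ⇒ gMmgmgmgmmMM   [M ::= M m]
gMmgmgmgmmMM ⇒ gMmmgmgmgmmMM   [M ::= M m]
gMmmgmgmgmmMM ⇒ gmgmmgmgmgmmMM   [M ::= m g]
gmgmmgmgmgmmMM ⇒ gmgmmgmgmgmmMmM   [M ::= M m]
gmgmmgmgmgmmMmM ⇒ gmgmmgmgmgmmmgmM   [M ::= m g]
gmgmmgmgmgmmmgmM ⇒ gmgmmgmgmgmmmgmmg   [M ::= m g]

S ⇒ SM ⇒ gMMM ⇒ gMmMM ⇒ gMgmmMM ⇒ gMgmgmmMM ⇒ gMgmgmgmmMM ⇒ gMmgmgmgmmMM ⇒ gMmmgmgmgmmMM ⇒ gmgmmgmgmgmmMM ⇒ gmgmmgmgmgmmMmM ⇒ gmgmmgmgmgmmmgmM ⇒ gmgmmgmgmgmmmgmmg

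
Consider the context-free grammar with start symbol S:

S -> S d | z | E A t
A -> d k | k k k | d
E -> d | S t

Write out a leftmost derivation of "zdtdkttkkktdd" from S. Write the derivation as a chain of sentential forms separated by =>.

S => Sd   [S -> S d]
Sd => Sdd   [S -> S d]
Sdd => EAtdd   [S -> E A t]
EAtdd => StAtdd   [E -> S t]
StAtdd => EAttAtdd   [S -> E A t]
EAttAtdd => StAttAtdd   [E -> S t]
StAttAtdd => SdtAttAtdd   [S -> S d]
SdtAttAtdd => zdtAttAtdd   [S -> z]
zdtAttAtdd => zdtdkttAtdd   [A -> d k]
zdtdkttAtdd => zdtdkttkkktdd   [A -> k k k]

S => Sd => Sdd => EAtdd => StAtdd => EAttAtdd => StAttAtdd => SdtAttAtdd => zdtAttAtdd => zdtdkttAtdd => zdtdkttkkktdd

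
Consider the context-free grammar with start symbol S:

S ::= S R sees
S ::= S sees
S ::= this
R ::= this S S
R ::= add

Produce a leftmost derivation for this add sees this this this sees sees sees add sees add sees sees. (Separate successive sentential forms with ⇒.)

S ⇒ S sees ⇒ S R sees sees ⇒ S R sees R sees sees ⇒ S sees R sees R sees sees ⇒ S sees sees R sees R sees sees ⇒ S R sees sees sees R sees R sees sees ⇒ S R sees R sees sees sees R sees R sees sees ⇒ this R sees R sees sees sees R sees R sees sees ⇒ this add sees R sees sees sees R sees R sees sees ⇒ this add sees this S S sees sees sees R sees R sees sees ⇒ this add sees this this S sees sees sees R sees R sees sees ⇒ this add sees this this this sees sees sees R sees R sees sees ⇒ this add sees this this this sees sees sees add sees R sees sees ⇒ this add sees this this this sees sees sees add sees add sees sees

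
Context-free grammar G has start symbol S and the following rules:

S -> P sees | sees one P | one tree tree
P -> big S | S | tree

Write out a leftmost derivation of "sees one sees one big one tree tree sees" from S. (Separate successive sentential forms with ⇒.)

S ⇒ sees one P   [S -> sees one P]
sees one P ⇒ sees one S   [P -> S]
sees one S ⇒ sees one P sees   [S -> P sees]
sees one P sees ⇒ sees one S sees   [P -> S]
sees one S sees ⇒ sees one sees one P sees   [S -> sees one P]
sees one sees one P sees ⇒ sees one sees one big S sees   [P -> big S]
sees one sees one big S sees ⇒ sees one sees one big one tree tree sees   [S -> one tree tree]

S ⇒ sees one P ⇒ sees one S ⇒ sees one P sees ⇒ sees one S sees ⇒ sees one sees one P sees ⇒ sees one sees one big S sees ⇒ sees one sees one big one tree tree sees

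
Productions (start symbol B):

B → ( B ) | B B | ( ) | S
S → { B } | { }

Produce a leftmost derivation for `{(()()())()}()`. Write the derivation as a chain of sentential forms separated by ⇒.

B ⇒ BB   [B → B B]
BB ⇒ SB   [B → S]
SB ⇒ {B}B   [S → { B }]
{B}B ⇒ {BB}B   [B → B B]
{BB}B ⇒ {(B)B}B   [B → ( B )]
{(B)B}B ⇒ {(BB)B}B   [B → B B]
{(BB)B}B ⇒ {(BBB)B}B   [B → B B]
{(BBB)B}B ⇒ {(()BB)B}B   [B → ( )]
{(()BB)B}B ⇒ {(()()B)B}B   [B → ( )]
{(()()B)B}B ⇒ {(()()())B}B   [B → ( )]
{(()()())B}B ⇒ {(()()())()}B   [B → ( )]
{(()()())()}B ⇒ {(()()())()}()   [B → ( )]

B ⇒ BB ⇒ SB ⇒ {B}B ⇒ {BB}B ⇒ {(B)B}B ⇒ {(BB)B}B ⇒ {(BBB)B}B ⇒ {(()BB)B}B ⇒ {(()()B)B}B ⇒ {(()()())B}B ⇒ {(()()())()}B ⇒ {(()()())()}()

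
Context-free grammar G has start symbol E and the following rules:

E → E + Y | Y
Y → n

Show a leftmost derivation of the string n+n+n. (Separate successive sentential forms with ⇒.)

E⇒E+Y⇒E+Y+Y⇒Y+Y+Y⇒n+Y+Y⇒n+n+Y⇒n+n+n

E ⇒ E+Y   [E → E + Y]
E+Y ⇒ E+Y+Y   [E → E + Y]
E+Y+Y ⇒ Y+Y+Y   [E → Y]
Y+Y+Y ⇒ n+Y+Y   [Y → n]
n+Y+Y ⇒ n+n+Y   [Y → n]
n+n+Y ⇒ n+n+n   [Y → n]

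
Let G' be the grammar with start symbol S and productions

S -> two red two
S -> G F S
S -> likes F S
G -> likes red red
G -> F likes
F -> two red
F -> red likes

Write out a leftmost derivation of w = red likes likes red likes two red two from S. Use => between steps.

S => G F S => F likes F S => red likes likes F S => red likes likes red likes S => red likes likes red likes two red two

S => G F S   [S -> G F S]
G F S => F likes F S   [G -> F likes]
F likes F S => red likes likes F S   [F -> red likes]
red likes likes F S => red likes likes red likes S   [F -> red likes]
red likes likes red likes S => red likes likes red likes two red two   [S -> two red two]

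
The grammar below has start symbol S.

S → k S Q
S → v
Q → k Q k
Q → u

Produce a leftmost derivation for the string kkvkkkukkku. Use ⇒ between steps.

S ⇒ kSQ ⇒ kkSQQ ⇒ kkvQQ ⇒ kkvkQkQ ⇒ kkvkkQkkQ ⇒ kkvkkkQkkkQ ⇒ kkvkkkukkkQ ⇒ kkvkkkukkku

S ⇒ kSQ   [S → k S Q]
kSQ ⇒ kkSQQ   [S → k S Q]
kkSQQ ⇒ kkvQQ   [S → v]
kkvQQ ⇒ kkvkQkQ   [Q → k Q k]
kkvkQkQ ⇒ kkvkkQkkQ   [Q → k Q k]
kkvkkQkkQ ⇒ kkvkkkQkkkQ   [Q → k Q k]
kkvkkkQkkkQ ⇒ kkvkkkukkkQ   [Q → u]
kkvkkkukkkQ ⇒ kkvkkkukkku   [Q → u]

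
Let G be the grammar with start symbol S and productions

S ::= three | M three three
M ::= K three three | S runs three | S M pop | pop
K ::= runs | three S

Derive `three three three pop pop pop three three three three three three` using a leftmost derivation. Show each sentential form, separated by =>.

S => M three three => K three three three three => three S three three three three => three M three three three three three three => three S M pop three three three three three three => three three M pop three three three three three three => three three S M pop pop three three three three three three => three three three M pop pop three three three three three three => three three three pop pop pop three three three three three three

S => M three three   [S ::= M three three]
M three three => K three three three three   [M ::= K three three]
K three three three three => three S three three three three   [K ::= three S]
three S three three three three => three M three three three three three three   [S ::= M three three]
three M three three three three three three => three S M pop three three three three three three   [M ::= S M pop]
three S M pop three three three three three three => three three M pop three three three three three three   [S ::= three]
three three M pop three three three three three three => three three S M pop pop three three three three three three   [M ::= S M pop]
three three S M pop pop three three three three three three => three three three M pop pop three three three three three three   [S ::= three]
three three three M pop pop three three three three three three => three three three pop pop pop three three three three three three   [M ::= pop]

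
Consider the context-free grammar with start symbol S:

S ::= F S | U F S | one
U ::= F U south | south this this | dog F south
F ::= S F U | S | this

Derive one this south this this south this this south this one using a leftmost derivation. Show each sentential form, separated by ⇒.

S ⇒ U F S ⇒ F U south F S ⇒ S F U U south F S ⇒ one F U U south F S ⇒ one this U U south F S ⇒ one this south this this U south F S ⇒ one this south this this south this this south F S ⇒ one this south this this south this this south this S ⇒ one this south this this south this this south this one

S ⇒ U F S   [S ::= U F S]
U F S ⇒ F U south F S   [U ::= F U south]
F U south F S ⇒ S F U U south F S   [F ::= S F U]
S F U U south F S ⇒ one F U U south F S   [S ::= one]
one F U U south F S ⇒ one this U U south F S   [F ::= this]
one this U U south F S ⇒ one this south this this U south F S   [U ::= south this this]
one this south this this U south F S ⇒ one this south this this south this this south F S   [U ::= south this this]
one this south this this south this this south F S ⇒ one this south this this south this this south this S   [F ::= this]
one this south this this south this this south this S ⇒ one this south this this south this this south this one   [S ::= one]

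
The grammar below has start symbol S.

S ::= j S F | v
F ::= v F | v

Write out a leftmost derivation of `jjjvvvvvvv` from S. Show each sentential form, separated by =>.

S => jSF => jjSFF => jjjSFFF => jjjvFFF => jjjvvFF => jjjvvvFF => jjjvvvvFF => jjjvvvvvF => jjjvvvvvvF => jjjvvvvvvv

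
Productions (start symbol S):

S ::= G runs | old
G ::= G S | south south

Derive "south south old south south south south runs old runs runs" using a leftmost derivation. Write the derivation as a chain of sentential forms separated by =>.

S => G runs   [S ::= G runs]
G runs => G S runs   [G ::= G S]
G S runs => G S S runs   [G ::= G S]
G S S runs => south south S S runs   [G ::= south south]
south south S S runs => south south old S runs   [S ::= old]
south south old S runs => south south old G runs runs   [S ::= G runs]
south south old G runs runs => south south old G S runs runs   [G ::= G S]
south south old G S runs runs => south south old G S S runs runs   [G ::= G S]
south south old G S S runs runs => south south old south south S S runs runs   [G ::= south south]
south south old south south S S runs runs => south south old south south G runs S runs runs   [S ::= G runs]
south south old south south G runs S runs runs => south south old south south south south runs S runs runs   [G ::= south south]
south south old south south south south runs S runs runs => south south old south south south south runs old runs runs   [S ::= old]

S => G runs => G S runs => G S S runs => south south S S runs => south south old S runs => south south old G runs runs => south south old G S runs runs => south south old G S S runs runs => south south old south south S S runs runs => south south old south south G runs S runs runs => south south old south south south south runs S runs runs => south south old south south south south runs old runs runs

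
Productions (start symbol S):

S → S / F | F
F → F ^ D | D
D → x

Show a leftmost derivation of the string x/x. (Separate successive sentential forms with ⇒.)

S ⇒ S/F ⇒ F/F ⇒ D/F ⇒ x/F ⇒ x/D ⇒ x/x

S ⇒ S/F   [S → S / F]
S/F ⇒ F/F   [S → F]
F/F ⇒ D/F   [F → D]
D/F ⇒ x/F   [D → x]
x/F ⇒ x/D   [F → D]
x/D ⇒ x/x   [D → x]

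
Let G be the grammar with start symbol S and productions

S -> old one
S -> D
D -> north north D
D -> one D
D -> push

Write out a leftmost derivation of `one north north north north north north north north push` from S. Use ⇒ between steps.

S ⇒ D ⇒ one D ⇒ one north north D ⇒ one north north north north D ⇒ one north north north north north north D ⇒ one north north north north north north north north D ⇒ one north north north north north north north north push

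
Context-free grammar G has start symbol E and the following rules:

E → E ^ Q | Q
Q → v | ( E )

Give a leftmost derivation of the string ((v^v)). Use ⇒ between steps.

E ⇒ Q ⇒ (E) ⇒ (Q) ⇒ ((E)) ⇒ ((E^Q)) ⇒ ((Q^Q)) ⇒ ((v^Q)) ⇒ ((v^v))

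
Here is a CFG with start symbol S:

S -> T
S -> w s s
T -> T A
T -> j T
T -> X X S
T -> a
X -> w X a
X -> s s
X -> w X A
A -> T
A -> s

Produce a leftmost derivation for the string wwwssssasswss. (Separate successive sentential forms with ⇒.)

S ⇒ T ⇒ XXS ⇒ wXaXS ⇒ wwXAaXS ⇒ wwwXAAaXS ⇒ wwwssAAaXS ⇒ wwwsssAaXS ⇒ wwwssssaXS ⇒ wwwssssassS ⇒ wwwssssasswss

S ⇒ T   [S -> T]
T ⇒ XXS   [T -> X X S]
XXS ⇒ wXaXS   [X -> w X a]
wXaXS ⇒ wwXAaXS   [X -> w X A]
wwXAaXS ⇒ wwwXAAaXS   [X -> w X A]
wwwXAAaXS ⇒ wwwssAAaXS   [X -> s s]
wwwssAAaXS ⇒ wwwsssAaXS   [A -> s]
wwwsssAaXS ⇒ wwwssssaXS   [A -> s]
wwwssssaXS ⇒ wwwssssassS   [X -> s s]
wwwssssassS ⇒ wwwssssasswss   [S -> w s s]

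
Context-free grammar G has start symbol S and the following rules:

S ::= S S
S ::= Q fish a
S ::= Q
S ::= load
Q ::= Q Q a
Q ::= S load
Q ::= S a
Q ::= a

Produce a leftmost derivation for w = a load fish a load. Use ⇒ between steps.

S ⇒ Q ⇒ S load ⇒ Q fish a load ⇒ S load fish a load ⇒ Q load fish a load ⇒ a load fish a load

S ⇒ Q   [S ::= Q]
Q ⇒ S load   [Q ::= S load]
S load ⇒ Q fish a load   [S ::= Q fish a]
Q fish a load ⇒ S load fish a load   [Q ::= S load]
S load fish a load ⇒ Q load fish a load   [S ::= Q]
Q load fish a load ⇒ a load fish a load   [Q ::= a]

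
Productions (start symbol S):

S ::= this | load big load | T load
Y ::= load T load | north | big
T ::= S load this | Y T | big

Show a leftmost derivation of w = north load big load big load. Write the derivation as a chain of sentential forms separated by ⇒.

S ⇒ T load ⇒ Y T load ⇒ north T load ⇒ north Y T load ⇒ north load T load T load ⇒ north load big load T load ⇒ north load big load big load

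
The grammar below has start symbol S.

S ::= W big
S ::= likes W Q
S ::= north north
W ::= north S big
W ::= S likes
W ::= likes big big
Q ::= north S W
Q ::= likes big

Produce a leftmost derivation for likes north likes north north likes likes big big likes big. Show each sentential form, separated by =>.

S => likes W Q => likes north S big Q => likes north likes W Q big Q => likes north likes S likes Q big Q => likes north likes north north likes Q big Q => likes north likes north north likes likes big big Q => likes north likes north north likes likes big big likes big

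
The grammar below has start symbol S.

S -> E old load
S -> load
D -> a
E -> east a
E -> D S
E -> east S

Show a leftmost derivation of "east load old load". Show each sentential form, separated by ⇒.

S ⇒ E old load   [S -> E old load]
E old load ⇒ east S old load   [E -> east S]
east S old load ⇒ east load old load   [S -> load]

S ⇒ E old load ⇒ east S old load ⇒ east load old load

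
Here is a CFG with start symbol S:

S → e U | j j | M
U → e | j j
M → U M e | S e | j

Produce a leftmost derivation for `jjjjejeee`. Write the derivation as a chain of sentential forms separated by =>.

S => M   [S → M]
M => UMe   [M → U M e]
UMe => jjMe   [U → j j]
jjMe => jjUMee   [M → U M e]
jjUMee => jjjjMee   [U → j j]
jjjjMee => jjjjUMeee   [M → U M e]
jjjjUMeee => jjjjeMeee   [U → e]
jjjjeMeee => jjjjejeee   [M → j]

S=>M=>UMe=>jjMe=>jjUMee=>jjjjMee=>jjjjUMeee=>jjjjeMeee=>jjjjejeee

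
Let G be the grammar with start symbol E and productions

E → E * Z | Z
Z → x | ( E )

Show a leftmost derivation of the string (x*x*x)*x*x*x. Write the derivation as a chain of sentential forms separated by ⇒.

E ⇒ E*Z ⇒ E*Z*Z ⇒ E*Z*Z*Z ⇒ Z*Z*Z*Z ⇒ (E)*Z*Z*Z ⇒ (E*Z)*Z*Z*Z ⇒ (E*Z*Z)*Z*Z*Z ⇒ (Z*Z*Z)*Z*Z*Z ⇒ (x*Z*Z)*Z*Z*Z ⇒ (x*x*Z)*Z*Z*Z ⇒ (x*x*x)*Z*Z*Z ⇒ (x*x*x)*x*Z*Z ⇒ (x*x*x)*x*x*Z ⇒ (x*x*x)*x*x*x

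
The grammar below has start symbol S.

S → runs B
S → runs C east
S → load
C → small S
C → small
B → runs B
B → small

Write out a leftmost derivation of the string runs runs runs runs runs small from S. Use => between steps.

S => runs B => runs runs B => runs runs runs B => runs runs runs runs B => runs runs runs runs runs B => runs runs runs runs runs small

S => runs B   [S → runs B]
runs B => runs runs B   [B → runs B]
runs runs B => runs runs runs B   [B → runs B]
runs runs runs B => runs runs runs runs B   [B → runs B]
runs runs runs runs B => runs runs runs runs runs B   [B → runs B]
runs runs runs runs runs B => runs runs runs runs runs small   [B → small]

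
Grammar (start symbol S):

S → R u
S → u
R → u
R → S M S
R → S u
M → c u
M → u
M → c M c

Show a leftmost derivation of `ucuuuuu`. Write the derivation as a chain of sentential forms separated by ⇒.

S ⇒ Ru   [S → R u]
Ru ⇒ SMSu   [R → S M S]
SMSu ⇒ uMSu   [S → u]
uMSu ⇒ ucuSu   [M → c u]
ucuSu ⇒ ucuRuu   [S → R u]
ucuRuu ⇒ ucuSuuu   [R → S u]
ucuSuuu ⇒ ucuuuuu   [S → u]

S ⇒ Ru ⇒ SMSu ⇒ uMSu ⇒ ucuSu ⇒ ucuRuu ⇒ ucuSuuu ⇒ ucuuuuu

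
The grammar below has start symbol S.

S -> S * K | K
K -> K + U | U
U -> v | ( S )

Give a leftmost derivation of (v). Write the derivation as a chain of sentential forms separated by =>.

S => K => U => (S) => (K) => (U) => (v)

S => K   [S -> K]
K => U   [K -> U]
U => (S)   [U -> ( S )]
(S) => (K)   [S -> K]
(K) => (U)   [K -> U]
(U) => (v)   [U -> v]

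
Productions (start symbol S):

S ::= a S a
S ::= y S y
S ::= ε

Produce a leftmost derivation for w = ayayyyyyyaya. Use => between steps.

S => aSa => aySya => ayaSaya => ayaySyaya => ayayySyyaya => ayayyySyyyaya => ayayyyyyyaya

S => aSa   [S ::= a S a]
aSa => aySya   [S ::= y S y]
aySya => ayaSaya   [S ::= a S a]
ayaSaya => ayaySyaya   [S ::= y S y]
ayaySyaya => ayayySyyaya   [S ::= y S y]
ayayySyyaya => ayayyySyyyaya   [S ::= y S y]
ayayyySyyyaya => ayayyyyyyaya   [S ::= ε]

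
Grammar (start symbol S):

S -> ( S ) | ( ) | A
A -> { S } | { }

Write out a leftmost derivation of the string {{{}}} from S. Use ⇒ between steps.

S ⇒ A ⇒ {S} ⇒ {A} ⇒ {{S}} ⇒ {{A}} ⇒ {{{}}}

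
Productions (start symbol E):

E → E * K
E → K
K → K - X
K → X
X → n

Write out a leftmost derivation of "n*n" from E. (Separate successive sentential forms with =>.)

E => E*K => K*K => X*K => n*K => n*X => n*n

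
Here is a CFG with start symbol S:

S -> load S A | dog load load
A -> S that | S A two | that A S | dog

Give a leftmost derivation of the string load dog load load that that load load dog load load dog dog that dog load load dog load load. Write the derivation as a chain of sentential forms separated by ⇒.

S ⇒ load S A ⇒ load dog load load A ⇒ load dog load load that A S ⇒ load dog load load that that A S S ⇒ load dog load load that that S that S S ⇒ load dog load load that that load S A that S S ⇒ load dog load load that that load load S A A that S S ⇒ load dog load load that that load load dog load load A A that S S ⇒ load dog load load that that load load dog load load dog A that S S ⇒ load dog load load that that load load dog load load dog dog that S S ⇒ load dog load load that that load load dog load load dog dog that dog load load S ⇒ load dog load load that that load load dog load load dog dog that dog load load dog load load

S ⇒ load S A   [S -> load S A]
load S A ⇒ load dog load load A   [S -> dog load load]
load dog load load A ⇒ load dog load load that A S   [A -> that A S]
load dog load load that A S ⇒ load dog load load that that A S S   [A -> that A S]
load dog load load that that A S S ⇒ load dog load load that that S that S S   [A -> S that]
load dog load load that that S that S S ⇒ load dog load load that that load S A that S S   [S -> load S A]
load dog load load that that load S A that S S ⇒ load dog load load that that load load S A A that S S   [S -> load S A]
load dog load load that that load load S A A that S S ⇒ load dog load load that that load load dog load load A A that S S   [S -> dog load load]
load dog load load that that load load dog load load A A that S S ⇒ load dog load load that that load load dog load load dog A that S S   [A -> dog]
load dog load load that that load load dog load load dog A that S S ⇒ load dog load load that that load load dog load load dog dog that S S   [A -> dog]
load dog load load that that load load dog load load dog dog that S S ⇒ load dog load load that that load load dog load load dog dog that dog load load S   [S -> dog load load]
load dog load load that that load load dog load load dog dog that dog load load S ⇒ load dog load load that that load load dog load load dog dog that dog load load dog load load   [S -> dog load load]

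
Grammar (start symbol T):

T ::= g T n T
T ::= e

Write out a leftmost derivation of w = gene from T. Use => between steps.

T => gTnT => genT => gene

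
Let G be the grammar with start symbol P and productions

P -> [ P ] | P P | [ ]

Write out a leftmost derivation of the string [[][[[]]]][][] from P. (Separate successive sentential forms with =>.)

P => PP => PPP => [P]PP => [PP]PP => [[]P]PP => [[][P]]PP => [[][[P]]]PP => [[][[[]]]]PP => [[][[[]]]][]P => [[][[[]]]][][]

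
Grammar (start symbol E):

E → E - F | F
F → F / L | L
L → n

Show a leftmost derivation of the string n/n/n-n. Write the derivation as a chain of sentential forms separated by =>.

E=>E-F=>F-F=>F/L-F=>F/L/L-F=>L/L/L-F=>n/L/L-F=>n/n/L-F=>n/n/n-F=>n/n/n-L=>n/n/n-n

E => E-F   [E → E - F]
E-F => F-F   [E → F]
F-F => F/L-F   [F → F / L]
F/L-F => F/L/L-F   [F → F / L]
F/L/L-F => L/L/L-F   [F → L]
L/L/L-F => n/L/L-F   [L → n]
n/L/L-F => n/n/L-F   [L → n]
n/n/L-F => n/n/n-F   [L → n]
n/n/n-F => n/n/n-L   [F → L]
n/n/n-L => n/n/n-n   [L → n]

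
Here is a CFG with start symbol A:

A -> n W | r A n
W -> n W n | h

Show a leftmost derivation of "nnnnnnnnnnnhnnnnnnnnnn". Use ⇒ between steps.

A ⇒ nW ⇒ nnWn ⇒ nnnWnn ⇒ nnnnWnnn ⇒ nnnnnWnnnn ⇒ nnnnnnWnnnnn ⇒ nnnnnnnWnnnnnn ⇒ nnnnnnnnWnnnnnnn ⇒ nnnnnnnnnWnnnnnnnn ⇒ nnnnnnnnnnWnnnnnnnnn ⇒ nnnnnnnnnnnWnnnnnnnnnn ⇒ nnnnnnnnnnnhnnnnnnnnnn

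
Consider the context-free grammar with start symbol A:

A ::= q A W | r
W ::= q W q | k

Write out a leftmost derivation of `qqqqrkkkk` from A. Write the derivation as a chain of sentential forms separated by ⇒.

A ⇒ qAW ⇒ qqAWW ⇒ qqqAWWW ⇒ qqqqAWWWW ⇒ qqqqrWWWW ⇒ qqqqrkWWW ⇒ qqqqrkkWW ⇒ qqqqrkkkW ⇒ qqqqrkkkk

A ⇒ qAW   [A ::= q A W]
qAW ⇒ qqAWW   [A ::= q A W]
qqAWW ⇒ qqqAWWW   [A ::= q A W]
qqqAWWW ⇒ qqqqAWWWW   [A ::= q A W]
qqqqAWWWW ⇒ qqqqrWWWW   [A ::= r]
qqqqrWWWW ⇒ qqqqrkWWW   [W ::= k]
qqqqrkWWW ⇒ qqqqrkkWW   [W ::= k]
qqqqrkkWW ⇒ qqqqrkkkW   [W ::= k]
qqqqrkkkW ⇒ qqqqrkkkk   [W ::= k]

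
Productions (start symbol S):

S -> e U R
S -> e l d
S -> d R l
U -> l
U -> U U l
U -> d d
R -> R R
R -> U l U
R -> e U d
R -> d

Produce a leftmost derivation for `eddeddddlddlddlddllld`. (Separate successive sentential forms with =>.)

S => eUR   [S -> e U R]
eUR => eddR   [U -> d d]
eddR => eddeUd   [R -> e U d]
eddeUd => eddeUUld   [U -> U U l]
eddeUUld => eddeddUld   [U -> d d]
eddeddUld => eddeddUUlld   [U -> U U l]
eddeddUUlld => eddeddddUlld   [U -> d d]
eddeddddUlld => eddeddddUUllld   [U -> U U l]
eddeddddUUllld => eddeddddUUlUllld   [U -> U U l]
eddeddddUUlUllld => eddeddddUUlUlUllld   [U -> U U l]
eddeddddUUlUlUllld => eddeddddlUlUlUllld   [U -> l]
eddeddddlUlUlUllld => eddeddddlddlUlUllld   [U -> d d]
eddeddddlddlUlUllld => eddeddddlddlddlUllld   [U -> d d]
eddeddddlddlddlUllld => eddeddddlddlddlddllld   [U -> d d]

S=>eUR=>eddR=>eddeUd=>eddeUUld=>eddeddUld=>eddeddUUlld=>eddeddddUlld=>eddeddddUUllld=>eddeddddUUlUllld=>eddeddddUUlUlUllld=>eddeddddlUlUlUllld=>eddeddddlddlUlUllld=>eddeddddlddlddlUllld=>eddeddddlddlddlddllld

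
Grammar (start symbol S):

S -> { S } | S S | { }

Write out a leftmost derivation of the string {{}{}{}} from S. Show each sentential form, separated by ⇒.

S ⇒ {S}   [S -> { S }]
{S} ⇒ {SS}   [S -> S S]
{SS} ⇒ {SSS}   [S -> S S]
{SSS} ⇒ {{}SS}   [S -> { }]
{{}SS} ⇒ {{}{}S}   [S -> { }]
{{}{}S} ⇒ {{}{}{}}   [S -> { }]

S ⇒ {S} ⇒ {SS} ⇒ {SSS} ⇒ {{}SS} ⇒ {{}{}S} ⇒ {{}{}{}}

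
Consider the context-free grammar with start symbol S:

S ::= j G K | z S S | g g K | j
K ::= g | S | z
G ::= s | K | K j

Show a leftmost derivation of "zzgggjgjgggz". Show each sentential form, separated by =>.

S=>zSS=>zzSSS=>zzggKSS=>zzgggSS=>zzgggjGKS=>zzgggjKjKS=>zzgggjgjKS=>zzgggjgjgS=>zzgggjgjgggK=>zzgggjgjgggz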